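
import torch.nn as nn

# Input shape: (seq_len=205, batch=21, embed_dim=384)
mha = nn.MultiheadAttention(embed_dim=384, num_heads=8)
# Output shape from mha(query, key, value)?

Input shape: (205, 21, 384)
Output shape: (205, 21, 384)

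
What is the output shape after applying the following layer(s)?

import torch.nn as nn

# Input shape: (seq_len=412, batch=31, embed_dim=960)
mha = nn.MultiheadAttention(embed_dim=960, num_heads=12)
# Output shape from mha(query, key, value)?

Input shape: (412, 31, 960)
Output shape: (412, 31, 960)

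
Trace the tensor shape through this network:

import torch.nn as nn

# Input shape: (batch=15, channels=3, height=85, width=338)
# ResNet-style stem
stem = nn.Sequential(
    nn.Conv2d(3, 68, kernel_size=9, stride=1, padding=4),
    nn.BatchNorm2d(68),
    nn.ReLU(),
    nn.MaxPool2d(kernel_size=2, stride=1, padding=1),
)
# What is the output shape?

Input shape: (15, 3, 85, 338)
  -> after Conv2d 9x9 stride=1: (15, 68, 85, 338)
Output shape: (15, 68, 86, 339)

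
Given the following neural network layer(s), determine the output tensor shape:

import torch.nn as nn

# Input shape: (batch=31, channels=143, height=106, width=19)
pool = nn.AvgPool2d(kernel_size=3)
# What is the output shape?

Input shape: (31, 143, 106, 19)
Output shape: (31, 143, 35, 6)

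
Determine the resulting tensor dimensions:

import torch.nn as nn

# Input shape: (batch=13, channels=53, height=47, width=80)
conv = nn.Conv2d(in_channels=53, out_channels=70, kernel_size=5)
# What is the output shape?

Input shape: (13, 53, 47, 80)
Output shape: (13, 70, 43, 76)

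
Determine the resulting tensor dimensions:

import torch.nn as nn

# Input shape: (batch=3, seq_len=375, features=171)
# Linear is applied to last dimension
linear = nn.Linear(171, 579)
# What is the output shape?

Input shape: (3, 375, 171)
Output shape: (3, 375, 579)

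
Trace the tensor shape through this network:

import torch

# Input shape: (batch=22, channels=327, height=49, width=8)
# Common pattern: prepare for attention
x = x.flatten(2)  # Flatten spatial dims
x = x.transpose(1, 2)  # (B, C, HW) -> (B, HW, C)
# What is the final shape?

Input shape: (22, 327, 49, 8)
  -> after flatten(2): (22, 327, 392)
Output shape: (22, 392, 327)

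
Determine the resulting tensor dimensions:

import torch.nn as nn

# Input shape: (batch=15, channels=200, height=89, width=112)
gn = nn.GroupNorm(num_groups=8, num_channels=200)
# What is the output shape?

Input shape: (15, 200, 89, 112)
Output shape: (15, 200, 89, 112)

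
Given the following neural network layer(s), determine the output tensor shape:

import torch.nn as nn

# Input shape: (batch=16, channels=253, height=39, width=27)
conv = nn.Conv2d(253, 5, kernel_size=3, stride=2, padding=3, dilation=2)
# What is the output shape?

Input shape: (16, 253, 39, 27)
Output shape: (16, 5, 21, 15)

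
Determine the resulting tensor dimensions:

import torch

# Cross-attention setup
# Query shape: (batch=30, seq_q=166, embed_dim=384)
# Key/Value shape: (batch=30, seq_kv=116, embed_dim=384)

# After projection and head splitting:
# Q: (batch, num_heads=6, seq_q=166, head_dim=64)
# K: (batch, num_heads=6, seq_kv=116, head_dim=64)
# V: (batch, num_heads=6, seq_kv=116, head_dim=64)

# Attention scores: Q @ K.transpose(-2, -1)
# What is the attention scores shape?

Input shape: (30, 166, 384)
Output shape: (30, 6, 166, 116)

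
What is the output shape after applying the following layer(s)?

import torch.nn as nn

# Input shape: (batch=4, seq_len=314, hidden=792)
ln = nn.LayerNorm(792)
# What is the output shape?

Input shape: (4, 314, 792)
Output shape: (4, 314, 792)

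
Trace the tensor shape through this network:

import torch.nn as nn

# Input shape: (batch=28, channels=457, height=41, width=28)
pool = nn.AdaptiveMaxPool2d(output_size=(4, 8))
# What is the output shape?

Input shape: (28, 457, 41, 28)
Output shape: (28, 457, 4, 8)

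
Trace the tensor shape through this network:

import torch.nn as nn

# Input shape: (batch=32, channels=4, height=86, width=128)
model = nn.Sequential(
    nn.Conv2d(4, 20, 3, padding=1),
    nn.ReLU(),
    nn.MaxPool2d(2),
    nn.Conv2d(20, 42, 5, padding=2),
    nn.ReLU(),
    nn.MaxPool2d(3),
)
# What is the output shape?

Input shape: (32, 4, 86, 128)
  -> after first Conv2d: (32, 20, 86, 128)
  -> after first MaxPool2d: (32, 20, 43, 64)
  -> after second Conv2d: (32, 42, 43, 64)
Output shape: (32, 42, 14, 21)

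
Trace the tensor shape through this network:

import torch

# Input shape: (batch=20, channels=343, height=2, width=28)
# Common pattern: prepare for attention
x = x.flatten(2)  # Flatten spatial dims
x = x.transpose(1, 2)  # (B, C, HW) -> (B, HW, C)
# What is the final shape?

Input shape: (20, 343, 2, 28)
  -> after flatten(2): (20, 343, 56)
Output shape: (20, 56, 343)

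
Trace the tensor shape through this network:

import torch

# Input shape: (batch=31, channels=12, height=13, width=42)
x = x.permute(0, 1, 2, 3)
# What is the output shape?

Input shape: (31, 12, 13, 42)
Output shape: (31, 12, 13, 42)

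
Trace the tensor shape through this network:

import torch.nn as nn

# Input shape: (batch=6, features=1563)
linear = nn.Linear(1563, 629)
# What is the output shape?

Input shape: (6, 1563)
Output shape: (6, 629)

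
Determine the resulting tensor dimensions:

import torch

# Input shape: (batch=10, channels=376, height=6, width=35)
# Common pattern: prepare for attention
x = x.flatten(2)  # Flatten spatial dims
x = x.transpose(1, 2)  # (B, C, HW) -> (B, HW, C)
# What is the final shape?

Input shape: (10, 376, 6, 35)
  -> after flatten(2): (10, 376, 210)
Output shape: (10, 210, 376)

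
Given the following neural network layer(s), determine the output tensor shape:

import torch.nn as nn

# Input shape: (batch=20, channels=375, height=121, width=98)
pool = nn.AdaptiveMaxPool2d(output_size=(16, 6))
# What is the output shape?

Input shape: (20, 375, 121, 98)
Output shape: (20, 375, 16, 6)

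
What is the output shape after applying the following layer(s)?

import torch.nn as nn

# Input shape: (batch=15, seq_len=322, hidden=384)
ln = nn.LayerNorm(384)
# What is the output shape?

Input shape: (15, 322, 384)
Output shape: (15, 322, 384)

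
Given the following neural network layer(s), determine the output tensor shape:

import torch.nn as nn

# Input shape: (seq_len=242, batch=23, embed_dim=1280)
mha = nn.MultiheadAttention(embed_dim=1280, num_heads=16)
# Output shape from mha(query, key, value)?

Input shape: (242, 23, 1280)
Output shape: (242, 23, 1280)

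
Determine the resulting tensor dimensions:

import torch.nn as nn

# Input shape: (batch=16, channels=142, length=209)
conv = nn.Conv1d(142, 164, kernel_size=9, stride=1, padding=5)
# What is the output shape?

Input shape: (16, 142, 209)
Output shape: (16, 164, 211)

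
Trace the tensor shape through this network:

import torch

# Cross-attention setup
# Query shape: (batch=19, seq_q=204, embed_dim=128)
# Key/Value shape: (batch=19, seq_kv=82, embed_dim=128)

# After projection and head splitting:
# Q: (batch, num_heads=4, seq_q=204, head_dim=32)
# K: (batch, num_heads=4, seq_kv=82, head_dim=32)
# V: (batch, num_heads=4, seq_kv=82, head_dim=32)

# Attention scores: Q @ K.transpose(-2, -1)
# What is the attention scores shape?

Input shape: (19, 204, 128)
Output shape: (19, 4, 204, 82)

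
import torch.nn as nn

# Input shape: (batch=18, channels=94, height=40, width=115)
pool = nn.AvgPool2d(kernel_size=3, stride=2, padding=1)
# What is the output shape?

Input shape: (18, 94, 40, 115)
Output shape: (18, 94, 20, 58)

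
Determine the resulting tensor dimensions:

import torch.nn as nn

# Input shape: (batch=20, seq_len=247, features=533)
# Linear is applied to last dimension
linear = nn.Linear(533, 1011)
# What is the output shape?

Input shape: (20, 247, 533)
Output shape: (20, 247, 1011)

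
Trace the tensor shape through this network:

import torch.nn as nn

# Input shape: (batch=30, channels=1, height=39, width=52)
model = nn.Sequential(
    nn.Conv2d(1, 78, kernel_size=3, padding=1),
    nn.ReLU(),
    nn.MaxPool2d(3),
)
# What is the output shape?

Input shape: (30, 1, 39, 52)
  -> after Conv2d: (30, 78, 39, 52)
  -> after ReLU: (30, 78, 39, 52)
Output shape: (30, 78, 13, 17)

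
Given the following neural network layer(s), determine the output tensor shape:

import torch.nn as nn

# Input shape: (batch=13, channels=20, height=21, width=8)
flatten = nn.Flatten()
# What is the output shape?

Input shape: (13, 20, 21, 8)
Output shape: (13, 3360)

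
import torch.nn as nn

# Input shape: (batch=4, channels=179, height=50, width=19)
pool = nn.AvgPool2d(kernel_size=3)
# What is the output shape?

Input shape: (4, 179, 50, 19)
Output shape: (4, 179, 16, 6)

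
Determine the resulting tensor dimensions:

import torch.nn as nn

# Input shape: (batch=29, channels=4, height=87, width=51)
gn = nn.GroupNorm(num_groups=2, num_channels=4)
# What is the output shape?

Input shape: (29, 4, 87, 51)
Output shape: (29, 4, 87, 51)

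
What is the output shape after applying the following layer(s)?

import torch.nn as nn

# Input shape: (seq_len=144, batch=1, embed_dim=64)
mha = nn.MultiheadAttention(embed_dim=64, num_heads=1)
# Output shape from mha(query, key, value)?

Input shape: (144, 1, 64)
Output shape: (144, 1, 64)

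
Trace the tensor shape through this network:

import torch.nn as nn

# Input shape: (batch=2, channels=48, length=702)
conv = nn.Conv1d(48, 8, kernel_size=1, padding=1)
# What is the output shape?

Input shape: (2, 48, 702)
Output shape: (2, 8, 704)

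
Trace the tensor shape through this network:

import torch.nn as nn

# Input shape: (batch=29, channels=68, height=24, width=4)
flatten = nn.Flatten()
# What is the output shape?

Input shape: (29, 68, 24, 4)
Output shape: (29, 6528)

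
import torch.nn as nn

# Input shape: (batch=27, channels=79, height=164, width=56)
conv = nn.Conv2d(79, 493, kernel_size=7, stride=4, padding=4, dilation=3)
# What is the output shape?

Input shape: (27, 79, 164, 56)
Output shape: (27, 493, 39, 12)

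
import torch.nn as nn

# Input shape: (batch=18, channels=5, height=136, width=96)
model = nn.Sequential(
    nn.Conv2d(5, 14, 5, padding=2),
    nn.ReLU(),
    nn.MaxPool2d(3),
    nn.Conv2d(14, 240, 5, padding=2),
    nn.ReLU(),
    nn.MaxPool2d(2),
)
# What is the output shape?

Input shape: (18, 5, 136, 96)
  -> after first Conv2d: (18, 14, 136, 96)
  -> after first MaxPool2d: (18, 14, 45, 32)
  -> after second Conv2d: (18, 240, 45, 32)
Output shape: (18, 240, 22, 16)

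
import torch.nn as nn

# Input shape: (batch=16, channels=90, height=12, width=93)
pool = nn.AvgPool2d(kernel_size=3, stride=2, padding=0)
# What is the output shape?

Input shape: (16, 90, 12, 93)
Output shape: (16, 90, 5, 46)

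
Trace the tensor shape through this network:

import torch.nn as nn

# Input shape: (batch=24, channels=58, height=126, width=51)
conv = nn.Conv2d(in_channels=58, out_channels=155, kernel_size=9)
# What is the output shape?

Input shape: (24, 58, 126, 51)
Output shape: (24, 155, 118, 43)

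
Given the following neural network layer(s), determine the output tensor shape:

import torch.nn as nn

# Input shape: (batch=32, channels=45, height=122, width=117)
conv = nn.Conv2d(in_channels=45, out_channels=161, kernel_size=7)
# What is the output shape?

Input shape: (32, 45, 122, 117)
Output shape: (32, 161, 116, 111)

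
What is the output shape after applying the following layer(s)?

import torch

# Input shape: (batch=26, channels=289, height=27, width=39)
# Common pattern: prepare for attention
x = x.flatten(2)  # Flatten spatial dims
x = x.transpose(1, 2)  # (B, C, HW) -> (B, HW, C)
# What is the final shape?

Input shape: (26, 289, 27, 39)
  -> after flatten(2): (26, 289, 1053)
Output shape: (26, 1053, 289)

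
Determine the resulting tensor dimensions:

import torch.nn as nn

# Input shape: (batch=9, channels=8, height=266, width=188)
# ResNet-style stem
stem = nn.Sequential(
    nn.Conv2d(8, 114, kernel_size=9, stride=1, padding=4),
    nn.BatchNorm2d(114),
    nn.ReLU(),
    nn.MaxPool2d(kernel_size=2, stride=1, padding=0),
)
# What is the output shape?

Input shape: (9, 8, 266, 188)
  -> after Conv2d 9x9 stride=1: (9, 114, 266, 188)
Output shape: (9, 114, 265, 187)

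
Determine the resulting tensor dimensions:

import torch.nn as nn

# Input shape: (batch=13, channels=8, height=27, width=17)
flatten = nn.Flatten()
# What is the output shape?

Input shape: (13, 8, 27, 17)
Output shape: (13, 3672)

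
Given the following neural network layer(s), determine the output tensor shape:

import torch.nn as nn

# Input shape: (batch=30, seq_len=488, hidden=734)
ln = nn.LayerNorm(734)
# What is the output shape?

Input shape: (30, 488, 734)
Output shape: (30, 488, 734)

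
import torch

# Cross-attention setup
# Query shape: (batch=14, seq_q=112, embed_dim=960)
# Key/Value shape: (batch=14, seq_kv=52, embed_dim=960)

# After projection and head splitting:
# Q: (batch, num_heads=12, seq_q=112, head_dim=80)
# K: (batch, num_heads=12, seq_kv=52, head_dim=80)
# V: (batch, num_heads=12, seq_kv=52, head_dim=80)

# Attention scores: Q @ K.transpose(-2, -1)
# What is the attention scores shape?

Input shape: (14, 112, 960)
Output shape: (14, 12, 112, 52)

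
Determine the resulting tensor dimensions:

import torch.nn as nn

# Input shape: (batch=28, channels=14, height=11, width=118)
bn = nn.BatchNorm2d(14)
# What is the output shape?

Input shape: (28, 14, 11, 118)
Output shape: (28, 14, 11, 118)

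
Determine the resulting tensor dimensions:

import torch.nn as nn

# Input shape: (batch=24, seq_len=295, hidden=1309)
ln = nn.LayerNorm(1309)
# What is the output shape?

Input shape: (24, 295, 1309)
Output shape: (24, 295, 1309)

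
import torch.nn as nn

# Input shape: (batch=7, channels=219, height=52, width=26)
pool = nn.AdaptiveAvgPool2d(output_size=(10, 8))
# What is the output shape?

Input shape: (7, 219, 52, 26)
Output shape: (7, 219, 10, 8)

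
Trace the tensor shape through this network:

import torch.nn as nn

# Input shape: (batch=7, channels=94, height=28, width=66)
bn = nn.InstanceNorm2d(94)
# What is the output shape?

Input shape: (7, 94, 28, 66)
Output shape: (7, 94, 28, 66)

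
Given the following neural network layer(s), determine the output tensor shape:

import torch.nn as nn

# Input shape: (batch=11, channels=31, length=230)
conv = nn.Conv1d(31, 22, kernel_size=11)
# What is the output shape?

Input shape: (11, 31, 230)
Output shape: (11, 22, 220)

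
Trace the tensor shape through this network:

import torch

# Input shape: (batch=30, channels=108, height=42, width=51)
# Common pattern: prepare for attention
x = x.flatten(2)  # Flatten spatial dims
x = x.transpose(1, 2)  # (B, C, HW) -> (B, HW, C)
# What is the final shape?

Input shape: (30, 108, 42, 51)
  -> after flatten(2): (30, 108, 2142)
Output shape: (30, 2142, 108)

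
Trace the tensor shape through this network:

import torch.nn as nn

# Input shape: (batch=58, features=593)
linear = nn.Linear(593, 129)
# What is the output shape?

Input shape: (58, 593)
Output shape: (58, 129)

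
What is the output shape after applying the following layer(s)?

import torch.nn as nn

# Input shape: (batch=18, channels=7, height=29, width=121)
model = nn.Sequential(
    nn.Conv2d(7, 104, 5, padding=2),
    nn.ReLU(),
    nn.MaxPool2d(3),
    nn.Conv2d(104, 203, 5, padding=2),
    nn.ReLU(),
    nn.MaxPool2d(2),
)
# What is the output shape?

Input shape: (18, 7, 29, 121)
  -> after first Conv2d: (18, 104, 29, 121)
  -> after first MaxPool2d: (18, 104, 9, 40)
  -> after second Conv2d: (18, 203, 9, 40)
Output shape: (18, 203, 4, 20)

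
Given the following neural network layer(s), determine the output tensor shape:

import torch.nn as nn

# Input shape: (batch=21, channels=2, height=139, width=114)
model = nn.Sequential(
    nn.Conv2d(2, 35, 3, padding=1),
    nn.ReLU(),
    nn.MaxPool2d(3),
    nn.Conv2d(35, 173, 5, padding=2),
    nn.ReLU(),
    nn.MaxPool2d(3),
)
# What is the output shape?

Input shape: (21, 2, 139, 114)
  -> after first Conv2d: (21, 35, 139, 114)
  -> after first MaxPool2d: (21, 35, 46, 38)
  -> after second Conv2d: (21, 173, 46, 38)
Output shape: (21, 173, 15, 12)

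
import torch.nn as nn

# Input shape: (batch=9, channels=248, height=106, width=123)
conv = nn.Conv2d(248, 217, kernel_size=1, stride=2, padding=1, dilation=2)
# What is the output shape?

Input shape: (9, 248, 106, 123)
Output shape: (9, 217, 54, 63)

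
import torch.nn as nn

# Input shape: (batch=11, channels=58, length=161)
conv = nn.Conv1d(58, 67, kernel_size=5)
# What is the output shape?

Input shape: (11, 58, 161)
Output shape: (11, 67, 157)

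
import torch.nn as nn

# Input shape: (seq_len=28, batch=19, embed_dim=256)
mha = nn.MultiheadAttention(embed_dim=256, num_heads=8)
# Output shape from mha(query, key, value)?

Input shape: (28, 19, 256)
Output shape: (28, 19, 256)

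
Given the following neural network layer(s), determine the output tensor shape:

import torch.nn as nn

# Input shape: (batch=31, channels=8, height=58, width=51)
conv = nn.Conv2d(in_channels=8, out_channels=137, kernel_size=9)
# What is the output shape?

Input shape: (31, 8, 58, 51)
Output shape: (31, 137, 50, 43)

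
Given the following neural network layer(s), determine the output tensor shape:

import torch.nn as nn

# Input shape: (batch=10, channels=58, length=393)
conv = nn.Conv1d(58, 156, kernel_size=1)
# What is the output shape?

Input shape: (10, 58, 393)
Output shape: (10, 156, 393)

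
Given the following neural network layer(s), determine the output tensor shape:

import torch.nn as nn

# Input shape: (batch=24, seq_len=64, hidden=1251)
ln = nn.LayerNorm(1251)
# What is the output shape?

Input shape: (24, 64, 1251)
Output shape: (24, 64, 1251)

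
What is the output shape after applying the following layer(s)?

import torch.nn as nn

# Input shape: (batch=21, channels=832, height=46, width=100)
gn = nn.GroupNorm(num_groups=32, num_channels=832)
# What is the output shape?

Input shape: (21, 832, 46, 100)
Output shape: (21, 832, 46, 100)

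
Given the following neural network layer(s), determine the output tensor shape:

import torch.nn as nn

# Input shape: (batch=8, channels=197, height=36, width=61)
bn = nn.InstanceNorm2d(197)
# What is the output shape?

Input shape: (8, 197, 36, 61)
Output shape: (8, 197, 36, 61)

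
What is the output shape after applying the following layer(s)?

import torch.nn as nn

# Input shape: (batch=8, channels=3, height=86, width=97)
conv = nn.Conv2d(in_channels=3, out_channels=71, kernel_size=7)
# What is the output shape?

Input shape: (8, 3, 86, 97)
Output shape: (8, 71, 80, 91)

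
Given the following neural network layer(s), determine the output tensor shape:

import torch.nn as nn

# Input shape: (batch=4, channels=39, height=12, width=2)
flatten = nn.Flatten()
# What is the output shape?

Input shape: (4, 39, 12, 2)
Output shape: (4, 936)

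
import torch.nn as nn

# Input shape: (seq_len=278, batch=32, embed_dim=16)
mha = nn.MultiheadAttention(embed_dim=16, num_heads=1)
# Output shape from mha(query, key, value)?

Input shape: (278, 32, 16)
Output shape: (278, 32, 16)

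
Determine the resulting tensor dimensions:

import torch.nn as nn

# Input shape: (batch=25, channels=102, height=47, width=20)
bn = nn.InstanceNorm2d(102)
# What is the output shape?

Input shape: (25, 102, 47, 20)
Output shape: (25, 102, 47, 20)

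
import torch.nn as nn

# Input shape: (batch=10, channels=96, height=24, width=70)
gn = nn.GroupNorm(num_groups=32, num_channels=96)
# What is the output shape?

Input shape: (10, 96, 24, 70)
Output shape: (10, 96, 24, 70)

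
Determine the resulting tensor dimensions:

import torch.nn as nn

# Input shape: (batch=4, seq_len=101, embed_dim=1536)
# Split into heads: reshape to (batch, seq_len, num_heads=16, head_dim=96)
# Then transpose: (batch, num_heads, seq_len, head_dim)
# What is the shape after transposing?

Input shape: (4, 101, 1536)
  -> after reshape: (4, 101, 16, 96)
Output shape: (4, 16, 101, 96)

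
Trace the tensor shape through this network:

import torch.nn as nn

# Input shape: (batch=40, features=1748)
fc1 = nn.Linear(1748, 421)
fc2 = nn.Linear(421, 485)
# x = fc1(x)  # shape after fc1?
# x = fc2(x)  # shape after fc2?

Input shape: (40, 1748)
  -> after fc1: (40, 421)
Output shape: (40, 485)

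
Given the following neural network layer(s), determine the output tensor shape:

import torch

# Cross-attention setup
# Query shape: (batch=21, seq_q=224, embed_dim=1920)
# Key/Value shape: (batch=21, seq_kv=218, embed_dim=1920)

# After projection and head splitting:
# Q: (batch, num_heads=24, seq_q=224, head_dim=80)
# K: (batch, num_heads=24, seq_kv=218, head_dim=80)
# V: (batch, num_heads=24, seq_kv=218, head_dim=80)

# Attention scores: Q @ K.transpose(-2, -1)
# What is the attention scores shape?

Input shape: (21, 224, 1920)
Output shape: (21, 24, 224, 218)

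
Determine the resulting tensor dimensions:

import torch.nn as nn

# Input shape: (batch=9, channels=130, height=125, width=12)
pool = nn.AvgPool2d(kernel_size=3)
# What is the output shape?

Input shape: (9, 130, 125, 12)
Output shape: (9, 130, 41, 4)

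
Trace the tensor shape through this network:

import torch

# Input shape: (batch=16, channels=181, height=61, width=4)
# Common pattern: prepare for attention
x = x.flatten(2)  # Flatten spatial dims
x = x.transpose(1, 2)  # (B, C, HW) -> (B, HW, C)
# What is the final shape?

Input shape: (16, 181, 61, 4)
  -> after flatten(2): (16, 181, 244)
Output shape: (16, 244, 181)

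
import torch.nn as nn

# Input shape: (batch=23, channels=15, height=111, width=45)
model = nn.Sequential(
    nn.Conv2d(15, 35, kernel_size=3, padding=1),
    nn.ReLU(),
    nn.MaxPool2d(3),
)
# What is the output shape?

Input shape: (23, 15, 111, 45)
  -> after Conv2d: (23, 35, 111, 45)
  -> after ReLU: (23, 35, 111, 45)
Output shape: (23, 35, 37, 15)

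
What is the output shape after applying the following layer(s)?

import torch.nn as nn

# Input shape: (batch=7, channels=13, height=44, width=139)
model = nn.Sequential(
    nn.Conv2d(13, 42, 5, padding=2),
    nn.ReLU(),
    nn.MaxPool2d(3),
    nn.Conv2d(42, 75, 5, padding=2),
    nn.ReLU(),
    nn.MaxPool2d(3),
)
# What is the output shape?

Input shape: (7, 13, 44, 139)
  -> after first Conv2d: (7, 42, 44, 139)
  -> after first MaxPool2d: (7, 42, 14, 46)
  -> after second Conv2d: (7, 75, 14, 46)
Output shape: (7, 75, 4, 15)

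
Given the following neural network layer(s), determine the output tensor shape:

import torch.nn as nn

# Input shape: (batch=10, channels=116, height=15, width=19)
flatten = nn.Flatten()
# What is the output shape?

Input shape: (10, 116, 15, 19)
Output shape: (10, 33060)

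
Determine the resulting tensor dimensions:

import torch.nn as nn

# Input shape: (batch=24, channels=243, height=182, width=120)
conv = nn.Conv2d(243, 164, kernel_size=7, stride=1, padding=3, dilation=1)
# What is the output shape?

Input shape: (24, 243, 182, 120)
Output shape: (24, 164, 182, 120)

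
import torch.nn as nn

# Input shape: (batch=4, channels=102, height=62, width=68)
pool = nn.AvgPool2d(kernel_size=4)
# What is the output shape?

Input shape: (4, 102, 62, 68)
Output shape: (4, 102, 15, 17)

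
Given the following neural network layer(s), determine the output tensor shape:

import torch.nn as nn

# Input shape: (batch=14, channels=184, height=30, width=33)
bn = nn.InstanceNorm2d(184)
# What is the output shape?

Input shape: (14, 184, 30, 33)
Output shape: (14, 184, 30, 33)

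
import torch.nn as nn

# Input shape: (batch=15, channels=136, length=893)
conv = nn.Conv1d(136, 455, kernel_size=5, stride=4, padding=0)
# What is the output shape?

Input shape: (15, 136, 893)
Output shape: (15, 455, 223)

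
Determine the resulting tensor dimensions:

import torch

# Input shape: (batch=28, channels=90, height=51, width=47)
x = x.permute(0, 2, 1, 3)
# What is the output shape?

Input shape: (28, 90, 51, 47)
Output shape: (28, 51, 90, 47)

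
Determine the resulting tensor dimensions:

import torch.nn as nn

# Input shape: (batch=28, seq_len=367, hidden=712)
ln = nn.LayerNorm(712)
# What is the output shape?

Input shape: (28, 367, 712)
Output shape: (28, 367, 712)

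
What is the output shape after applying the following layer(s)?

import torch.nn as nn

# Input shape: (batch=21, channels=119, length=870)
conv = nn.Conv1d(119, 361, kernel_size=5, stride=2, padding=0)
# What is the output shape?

Input shape: (21, 119, 870)
Output shape: (21, 361, 433)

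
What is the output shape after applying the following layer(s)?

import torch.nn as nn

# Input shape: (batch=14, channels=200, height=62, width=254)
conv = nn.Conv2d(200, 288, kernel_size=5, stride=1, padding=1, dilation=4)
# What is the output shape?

Input shape: (14, 200, 62, 254)
Output shape: (14, 288, 48, 240)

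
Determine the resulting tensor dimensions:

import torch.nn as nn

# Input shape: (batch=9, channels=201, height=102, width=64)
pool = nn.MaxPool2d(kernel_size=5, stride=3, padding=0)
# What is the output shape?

Input shape: (9, 201, 102, 64)
Output shape: (9, 201, 33, 20)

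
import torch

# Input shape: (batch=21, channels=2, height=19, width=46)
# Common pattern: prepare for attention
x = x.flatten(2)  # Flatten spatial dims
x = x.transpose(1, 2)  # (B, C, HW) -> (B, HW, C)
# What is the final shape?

Input shape: (21, 2, 19, 46)
  -> after flatten(2): (21, 2, 874)
Output shape: (21, 874, 2)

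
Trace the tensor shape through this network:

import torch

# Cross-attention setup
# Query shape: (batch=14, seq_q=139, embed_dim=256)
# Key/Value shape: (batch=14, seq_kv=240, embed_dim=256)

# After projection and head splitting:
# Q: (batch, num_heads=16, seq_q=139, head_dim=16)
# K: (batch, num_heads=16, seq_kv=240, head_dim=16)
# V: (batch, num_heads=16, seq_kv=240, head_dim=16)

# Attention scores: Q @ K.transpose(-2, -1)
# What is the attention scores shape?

Input shape: (14, 139, 256)
Output shape: (14, 16, 139, 240)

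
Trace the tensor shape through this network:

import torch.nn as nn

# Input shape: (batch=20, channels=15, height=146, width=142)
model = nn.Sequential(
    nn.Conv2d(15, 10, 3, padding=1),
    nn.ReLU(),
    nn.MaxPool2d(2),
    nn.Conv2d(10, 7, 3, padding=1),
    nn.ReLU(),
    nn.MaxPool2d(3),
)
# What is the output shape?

Input shape: (20, 15, 146, 142)
  -> after first Conv2d: (20, 10, 146, 142)
  -> after first MaxPool2d: (20, 10, 73, 71)
  -> after second Conv2d: (20, 7, 73, 71)
Output shape: (20, 7, 24, 23)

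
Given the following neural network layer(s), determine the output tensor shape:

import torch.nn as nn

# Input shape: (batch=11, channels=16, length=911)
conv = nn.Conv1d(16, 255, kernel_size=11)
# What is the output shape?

Input shape: (11, 16, 911)
Output shape: (11, 255, 901)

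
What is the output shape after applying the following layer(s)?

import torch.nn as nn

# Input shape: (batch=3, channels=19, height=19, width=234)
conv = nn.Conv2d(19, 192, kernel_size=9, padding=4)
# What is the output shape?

Input shape: (3, 19, 19, 234)
Output shape: (3, 192, 19, 234)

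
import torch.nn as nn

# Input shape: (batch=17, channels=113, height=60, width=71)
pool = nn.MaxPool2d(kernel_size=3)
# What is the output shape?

Input shape: (17, 113, 60, 71)
Output shape: (17, 113, 20, 23)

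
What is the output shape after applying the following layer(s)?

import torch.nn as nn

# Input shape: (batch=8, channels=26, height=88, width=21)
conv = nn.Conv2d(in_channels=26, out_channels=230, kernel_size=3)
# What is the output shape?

Input shape: (8, 26, 88, 21)
Output shape: (8, 230, 86, 19)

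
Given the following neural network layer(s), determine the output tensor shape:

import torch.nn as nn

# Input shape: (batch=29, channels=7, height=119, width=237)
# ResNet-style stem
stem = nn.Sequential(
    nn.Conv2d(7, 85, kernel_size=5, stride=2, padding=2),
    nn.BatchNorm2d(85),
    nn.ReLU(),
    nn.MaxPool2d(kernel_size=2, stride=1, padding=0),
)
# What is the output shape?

Input shape: (29, 7, 119, 237)
  -> after Conv2d 5x5 stride=2: (29, 85, 60, 119)
Output shape: (29, 85, 59, 118)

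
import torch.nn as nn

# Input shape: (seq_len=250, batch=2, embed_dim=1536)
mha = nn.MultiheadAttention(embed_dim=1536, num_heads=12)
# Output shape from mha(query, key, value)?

Input shape: (250, 2, 1536)
Output shape: (250, 2, 1536)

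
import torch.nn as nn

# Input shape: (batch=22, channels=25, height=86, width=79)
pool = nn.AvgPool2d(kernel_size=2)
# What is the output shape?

Input shape: (22, 25, 86, 79)
Output shape: (22, 25, 43, 39)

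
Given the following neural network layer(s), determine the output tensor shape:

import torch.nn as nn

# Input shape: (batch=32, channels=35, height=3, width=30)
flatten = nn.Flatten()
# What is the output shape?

Input shape: (32, 35, 3, 30)
Output shape: (32, 3150)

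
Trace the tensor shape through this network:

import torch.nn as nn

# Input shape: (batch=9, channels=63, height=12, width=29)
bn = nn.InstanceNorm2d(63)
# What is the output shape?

Input shape: (9, 63, 12, 29)
Output shape: (9, 63, 12, 29)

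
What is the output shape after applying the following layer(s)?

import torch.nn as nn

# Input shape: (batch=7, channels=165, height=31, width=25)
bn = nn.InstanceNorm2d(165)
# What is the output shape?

Input shape: (7, 165, 31, 25)
Output shape: (7, 165, 31, 25)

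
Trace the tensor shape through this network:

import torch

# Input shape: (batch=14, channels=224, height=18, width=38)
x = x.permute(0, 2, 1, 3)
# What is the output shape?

Input shape: (14, 224, 18, 38)
Output shape: (14, 18, 224, 38)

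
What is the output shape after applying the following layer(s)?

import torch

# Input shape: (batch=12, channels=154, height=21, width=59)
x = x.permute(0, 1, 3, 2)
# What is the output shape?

Input shape: (12, 154, 21, 59)
Output shape: (12, 154, 59, 21)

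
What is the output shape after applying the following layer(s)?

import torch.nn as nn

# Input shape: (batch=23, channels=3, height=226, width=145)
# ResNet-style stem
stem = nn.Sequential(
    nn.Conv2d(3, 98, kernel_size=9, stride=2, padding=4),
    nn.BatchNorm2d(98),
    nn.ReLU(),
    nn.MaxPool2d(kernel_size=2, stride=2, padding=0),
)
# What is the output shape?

Input shape: (23, 3, 226, 145)
  -> after Conv2d 9x9 stride=2: (23, 98, 113, 73)
Output shape: (23, 98, 56, 36)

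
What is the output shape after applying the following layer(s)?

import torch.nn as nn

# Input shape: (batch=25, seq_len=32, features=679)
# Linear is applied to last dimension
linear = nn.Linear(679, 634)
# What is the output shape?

Input shape: (25, 32, 679)
Output shape: (25, 32, 634)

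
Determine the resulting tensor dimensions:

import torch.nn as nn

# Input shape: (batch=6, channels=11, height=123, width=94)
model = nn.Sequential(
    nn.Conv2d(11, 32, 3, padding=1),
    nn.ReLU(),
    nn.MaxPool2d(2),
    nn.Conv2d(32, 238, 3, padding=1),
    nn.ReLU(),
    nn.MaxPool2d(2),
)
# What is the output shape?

Input shape: (6, 11, 123, 94)
  -> after first Conv2d: (6, 32, 123, 94)
  -> after first MaxPool2d: (6, 32, 61, 47)
  -> after second Conv2d: (6, 238, 61, 47)
Output shape: (6, 238, 30, 23)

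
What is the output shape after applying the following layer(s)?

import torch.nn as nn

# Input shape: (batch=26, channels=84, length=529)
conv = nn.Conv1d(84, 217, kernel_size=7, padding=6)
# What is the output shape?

Input shape: (26, 84, 529)
Output shape: (26, 217, 535)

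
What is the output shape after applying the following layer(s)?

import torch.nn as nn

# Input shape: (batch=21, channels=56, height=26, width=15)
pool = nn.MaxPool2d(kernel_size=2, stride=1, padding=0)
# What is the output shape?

Input shape: (21, 56, 26, 15)
Output shape: (21, 56, 25, 14)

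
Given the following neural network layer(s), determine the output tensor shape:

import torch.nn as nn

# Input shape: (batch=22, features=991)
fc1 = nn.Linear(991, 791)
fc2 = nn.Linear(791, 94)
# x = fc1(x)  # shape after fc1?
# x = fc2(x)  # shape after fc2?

Input shape: (22, 991)
  -> after fc1: (22, 791)
Output shape: (22, 94)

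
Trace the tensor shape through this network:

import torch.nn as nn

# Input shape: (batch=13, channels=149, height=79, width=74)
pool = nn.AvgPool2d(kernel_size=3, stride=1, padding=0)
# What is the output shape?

Input shape: (13, 149, 79, 74)
Output shape: (13, 149, 77, 72)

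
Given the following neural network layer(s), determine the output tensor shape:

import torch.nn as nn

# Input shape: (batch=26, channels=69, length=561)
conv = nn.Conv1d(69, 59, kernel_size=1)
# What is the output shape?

Input shape: (26, 69, 561)
Output shape: (26, 59, 561)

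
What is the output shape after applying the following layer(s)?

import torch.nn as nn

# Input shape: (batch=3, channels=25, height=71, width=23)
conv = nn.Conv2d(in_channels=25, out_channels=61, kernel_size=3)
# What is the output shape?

Input shape: (3, 25, 71, 23)
Output shape: (3, 61, 69, 21)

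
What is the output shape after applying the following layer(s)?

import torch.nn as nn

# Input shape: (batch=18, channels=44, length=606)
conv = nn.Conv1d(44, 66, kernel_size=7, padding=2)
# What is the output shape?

Input shape: (18, 44, 606)
Output shape: (18, 66, 604)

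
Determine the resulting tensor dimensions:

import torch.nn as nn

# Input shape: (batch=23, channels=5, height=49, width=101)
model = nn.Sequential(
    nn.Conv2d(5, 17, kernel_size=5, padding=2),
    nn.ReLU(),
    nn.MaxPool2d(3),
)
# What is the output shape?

Input shape: (23, 5, 49, 101)
  -> after Conv2d: (23, 17, 49, 101)
  -> after ReLU: (23, 17, 49, 101)
Output shape: (23, 17, 16, 33)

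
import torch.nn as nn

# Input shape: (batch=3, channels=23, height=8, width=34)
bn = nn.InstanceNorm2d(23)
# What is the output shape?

Input shape: (3, 23, 8, 34)
Output shape: (3, 23, 8, 34)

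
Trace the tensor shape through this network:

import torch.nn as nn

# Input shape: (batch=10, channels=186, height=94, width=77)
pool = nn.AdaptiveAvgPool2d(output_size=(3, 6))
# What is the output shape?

Input shape: (10, 186, 94, 77)
Output shape: (10, 186, 3, 6)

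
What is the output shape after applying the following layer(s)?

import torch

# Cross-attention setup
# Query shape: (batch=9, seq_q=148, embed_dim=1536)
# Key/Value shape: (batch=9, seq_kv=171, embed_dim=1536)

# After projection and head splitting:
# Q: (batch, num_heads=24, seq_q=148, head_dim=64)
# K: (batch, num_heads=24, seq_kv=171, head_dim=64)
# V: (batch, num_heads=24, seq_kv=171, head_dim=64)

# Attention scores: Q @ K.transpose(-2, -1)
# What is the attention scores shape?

Input shape: (9, 148, 1536)
Output shape: (9, 24, 148, 171)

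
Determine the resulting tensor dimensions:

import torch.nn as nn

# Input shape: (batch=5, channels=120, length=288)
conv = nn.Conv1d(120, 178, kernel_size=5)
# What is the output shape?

Input shape: (5, 120, 288)
Output shape: (5, 178, 284)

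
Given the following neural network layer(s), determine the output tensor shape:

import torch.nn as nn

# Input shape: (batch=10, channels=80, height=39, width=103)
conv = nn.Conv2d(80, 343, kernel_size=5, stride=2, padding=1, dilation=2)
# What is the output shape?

Input shape: (10, 80, 39, 103)
Output shape: (10, 343, 17, 49)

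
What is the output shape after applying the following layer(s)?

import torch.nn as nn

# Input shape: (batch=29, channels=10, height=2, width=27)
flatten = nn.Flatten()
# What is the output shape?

Input shape: (29, 10, 2, 27)
Output shape: (29, 540)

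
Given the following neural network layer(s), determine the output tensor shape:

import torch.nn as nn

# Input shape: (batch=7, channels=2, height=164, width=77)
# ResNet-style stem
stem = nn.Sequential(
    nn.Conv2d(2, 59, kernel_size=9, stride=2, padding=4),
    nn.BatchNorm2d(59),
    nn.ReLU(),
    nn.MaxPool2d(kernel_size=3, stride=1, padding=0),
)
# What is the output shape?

Input shape: (7, 2, 164, 77)
  -> after Conv2d 9x9 stride=2: (7, 59, 82, 39)
Output shape: (7, 59, 80, 37)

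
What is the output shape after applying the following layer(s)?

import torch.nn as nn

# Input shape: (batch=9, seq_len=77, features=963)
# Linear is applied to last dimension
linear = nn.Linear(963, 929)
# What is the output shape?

Input shape: (9, 77, 963)
Output shape: (9, 77, 929)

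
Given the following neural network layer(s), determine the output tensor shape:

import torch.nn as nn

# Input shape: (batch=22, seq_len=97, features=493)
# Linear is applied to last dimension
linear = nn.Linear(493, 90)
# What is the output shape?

Input shape: (22, 97, 493)
Output shape: (22, 97, 90)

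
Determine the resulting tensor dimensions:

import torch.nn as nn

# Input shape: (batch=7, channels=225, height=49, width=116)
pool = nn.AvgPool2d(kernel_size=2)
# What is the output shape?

Input shape: (7, 225, 49, 116)
Output shape: (7, 225, 24, 58)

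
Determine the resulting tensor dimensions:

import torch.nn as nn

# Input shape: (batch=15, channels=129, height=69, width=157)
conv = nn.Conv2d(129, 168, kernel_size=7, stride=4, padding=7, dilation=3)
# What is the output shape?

Input shape: (15, 129, 69, 157)
Output shape: (15, 168, 17, 39)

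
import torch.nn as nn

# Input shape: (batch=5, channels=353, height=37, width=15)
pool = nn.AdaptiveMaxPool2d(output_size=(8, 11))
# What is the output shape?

Input shape: (5, 353, 37, 15)
Output shape: (5, 353, 8, 11)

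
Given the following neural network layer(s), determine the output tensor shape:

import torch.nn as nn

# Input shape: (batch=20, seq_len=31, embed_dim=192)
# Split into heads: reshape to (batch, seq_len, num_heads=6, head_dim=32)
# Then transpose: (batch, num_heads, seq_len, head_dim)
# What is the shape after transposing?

Input shape: (20, 31, 192)
  -> after reshape: (20, 31, 6, 32)
Output shape: (20, 6, 31, 32)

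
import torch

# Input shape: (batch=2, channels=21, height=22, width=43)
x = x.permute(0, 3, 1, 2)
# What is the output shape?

Input shape: (2, 21, 22, 43)
Output shape: (2, 43, 21, 22)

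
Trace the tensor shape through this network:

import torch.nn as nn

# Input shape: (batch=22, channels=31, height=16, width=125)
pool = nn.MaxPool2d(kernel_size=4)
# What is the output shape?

Input shape: (22, 31, 16, 125)
Output shape: (22, 31, 4, 31)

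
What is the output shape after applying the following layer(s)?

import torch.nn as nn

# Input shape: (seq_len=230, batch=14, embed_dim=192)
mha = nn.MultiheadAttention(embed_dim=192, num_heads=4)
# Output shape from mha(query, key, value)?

Input shape: (230, 14, 192)
Output shape: (230, 14, 192)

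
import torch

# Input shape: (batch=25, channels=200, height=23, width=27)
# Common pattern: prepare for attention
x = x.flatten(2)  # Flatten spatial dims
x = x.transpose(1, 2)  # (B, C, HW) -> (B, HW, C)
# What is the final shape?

Input shape: (25, 200, 23, 27)
  -> after flatten(2): (25, 200, 621)
Output shape: (25, 621, 200)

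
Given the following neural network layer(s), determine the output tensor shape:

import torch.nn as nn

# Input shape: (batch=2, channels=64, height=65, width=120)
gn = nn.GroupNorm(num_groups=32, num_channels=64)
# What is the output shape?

Input shape: (2, 64, 65, 120)
Output shape: (2, 64, 65, 120)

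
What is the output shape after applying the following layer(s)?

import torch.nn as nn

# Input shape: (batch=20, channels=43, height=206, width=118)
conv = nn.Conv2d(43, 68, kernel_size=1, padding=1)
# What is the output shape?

Input shape: (20, 43, 206, 118)
Output shape: (20, 68, 208, 120)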